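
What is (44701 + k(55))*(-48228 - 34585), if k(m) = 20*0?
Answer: -3701823913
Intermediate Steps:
k(m) = 0
(44701 + k(55))*(-48228 - 34585) = (44701 + 0)*(-48228 - 34585) = 44701*(-82813) = -3701823913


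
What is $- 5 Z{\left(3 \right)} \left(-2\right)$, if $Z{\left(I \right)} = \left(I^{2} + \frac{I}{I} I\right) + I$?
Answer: $150$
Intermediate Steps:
$Z{\left(I \right)} = I^{2} + 2 I$ ($Z{\left(I \right)} = \left(I^{2} + 1 I\right) + I = \left(I^{2} + I\right) + I = \left(I + I^{2}\right) + I = I^{2} + 2 I$)
$- 5 Z{\left(3 \right)} \left(-2\right) = - 5 \cdot 3 \left(2 + 3\right) \left(-2\right) = - 5 \cdot 3 \cdot 5 \left(-2\right) = \left(-5\right) 15 \left(-2\right) = \left(-75\right) \left(-2\right) = 150$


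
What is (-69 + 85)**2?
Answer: 256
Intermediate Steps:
(-69 + 85)**2 = 16**2 = 256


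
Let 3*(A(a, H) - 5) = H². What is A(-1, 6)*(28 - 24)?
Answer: 68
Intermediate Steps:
A(a, H) = 5 + H²/3
A(-1, 6)*(28 - 24) = (5 + (⅓)*6²)*(28 - 24) = (5 + (⅓)*36)*4 = (5 + 12)*4 = 17*4 = 68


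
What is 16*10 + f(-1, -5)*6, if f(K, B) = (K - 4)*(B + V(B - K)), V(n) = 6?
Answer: 130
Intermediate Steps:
f(K, B) = (-4 + K)*(6 + B) (f(K, B) = (K - 4)*(B + 6) = (-4 + K)*(6 + B))
16*10 + f(-1, -5)*6 = 16*10 + (-24 - 4*(-5) + 6*(-1) - 5*(-1))*6 = 160 + (-24 + 20 - 6 + 5)*6 = 160 - 5*6 = 160 - 30 = 130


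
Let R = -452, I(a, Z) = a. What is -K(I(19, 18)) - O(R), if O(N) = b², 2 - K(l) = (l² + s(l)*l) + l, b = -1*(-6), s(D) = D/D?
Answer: 361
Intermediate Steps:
s(D) = 1
b = 6
K(l) = 2 - l² - 2*l (K(l) = 2 - ((l² + 1*l) + l) = 2 - ((l² + l) + l) = 2 - ((l + l²) + l) = 2 - (l² + 2*l) = 2 + (-l² - 2*l) = 2 - l² - 2*l)
O(N) = 36 (O(N) = 6² = 36)
-K(I(19, 18)) - O(R) = -(2 - 1*19² - 2*19) - 1*36 = -(2 - 1*361 - 38) - 36 = -(2 - 361 - 38) - 36 = -1*(-397) - 36 = 397 - 36 = 361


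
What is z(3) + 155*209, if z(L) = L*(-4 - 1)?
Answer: 32380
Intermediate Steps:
z(L) = -5*L (z(L) = L*(-5) = -5*L)
z(3) + 155*209 = -5*3 + 155*209 = -15 + 32395 = 32380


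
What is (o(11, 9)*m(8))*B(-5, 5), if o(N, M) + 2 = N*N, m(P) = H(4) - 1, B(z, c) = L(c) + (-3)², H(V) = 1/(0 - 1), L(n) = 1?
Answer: -2380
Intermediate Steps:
H(V) = -1 (H(V) = 1/(-1) = -1)
B(z, c) = 10 (B(z, c) = 1 + (-3)² = 1 + 9 = 10)
m(P) = -2 (m(P) = -1 - 1 = -2)
o(N, M) = -2 + N² (o(N, M) = -2 + N*N = -2 + N²)
(o(11, 9)*m(8))*B(-5, 5) = ((-2 + 11²)*(-2))*10 = ((-2 + 121)*(-2))*10 = (119*(-2))*10 = -238*10 = -2380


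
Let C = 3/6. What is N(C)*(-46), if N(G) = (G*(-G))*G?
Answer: 23/4 ≈ 5.7500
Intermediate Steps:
C = 1/2 (C = 3*(1/6) = 1/2 ≈ 0.50000)
N(G) = -G**3 (N(G) = (-G**2)*G = -G**3)
N(C)*(-46) = -(1/2)**3*(-46) = -1*1/8*(-46) = -1/8*(-46) = 23/4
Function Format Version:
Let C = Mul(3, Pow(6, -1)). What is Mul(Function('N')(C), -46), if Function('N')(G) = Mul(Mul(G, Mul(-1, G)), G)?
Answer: Rational(23, 4) ≈ 5.7500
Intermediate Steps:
C = Rational(1, 2) (C = Mul(3, Rational(1, 6)) = Rational(1, 2) ≈ 0.50000)
Function('N')(G) = Mul(-1, Pow(G, 3)) (Function('N')(G) = Mul(Mul(-1, Pow(G, 2)), G) = Mul(-1, Pow(G, 3)))
Mul(Function('N')(C), -46) = Mul(Mul(-1, Pow(Rational(1, 2), 3)), -46) = Mul(Mul(-1, Rational(1, 8)), -46) = Mul(Rational(-1, 8), -46) = Rational(23, 4)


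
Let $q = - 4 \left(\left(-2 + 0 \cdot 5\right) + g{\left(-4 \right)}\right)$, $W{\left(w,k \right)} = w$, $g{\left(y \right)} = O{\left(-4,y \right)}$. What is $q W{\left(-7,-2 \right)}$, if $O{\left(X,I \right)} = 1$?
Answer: $-28$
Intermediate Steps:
$g{\left(y \right)} = 1$
$q = 4$ ($q = - 4 \left(\left(-2 + 0 \cdot 5\right) + 1\right) = - 4 \left(\left(-2 + 0\right) + 1\right) = - 4 \left(-2 + 1\right) = \left(-4\right) \left(-1\right) = 4$)
$q W{\left(-7,-2 \right)} = 4 \left(-7\right) = -28$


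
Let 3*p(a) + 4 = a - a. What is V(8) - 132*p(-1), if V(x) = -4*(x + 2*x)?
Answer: 80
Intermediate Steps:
p(a) = -4/3 (p(a) = -4/3 + (a - a)/3 = -4/3 + (⅓)*0 = -4/3 + 0 = -4/3)
V(x) = -12*x
V(8) - 132*p(-1) = -12*8 - 132*(-4/3) = -96 + 176 = 80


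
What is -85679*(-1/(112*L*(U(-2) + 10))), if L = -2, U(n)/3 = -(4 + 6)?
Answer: 85679/4480 ≈ 19.125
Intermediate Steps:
U(n) = -30 (U(n) = 3*(-(4 + 6)) = 3*(-1*10) = 3*(-10) = -30)
-85679*(-1/(112*L*(U(-2) + 10))) = -85679*1/(224*(-30 + 10)) = -85679/(-14*(-20)*(-16)) = -85679/(280*(-16)) = -85679/(-4480) = -85679*(-1/4480) = 85679/4480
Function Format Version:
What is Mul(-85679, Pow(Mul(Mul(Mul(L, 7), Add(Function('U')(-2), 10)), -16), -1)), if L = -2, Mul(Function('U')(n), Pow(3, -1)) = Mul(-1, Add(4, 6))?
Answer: Rational(85679, 4480) ≈ 19.125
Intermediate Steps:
Function('U')(n) = -30 (Function('U')(n) = Mul(3, Mul(-1, Add(4, 6))) = Mul(3, Mul(-1, 10)) = Mul(3, -10) = -30)
Mul(-85679, Pow(Mul(Mul(Mul(L, 7), Add(Function('U')(-2), 10)), -16), -1)) = Mul(-85679, Pow(Mul(Mul(Mul(-2, 7), Add(-30, 10)), -16), -1)) = Mul(-85679, Pow(Mul(Mul(-14, -20), -16), -1)) = Mul(-85679, Pow(Mul(280, -16), -1)) = Mul(-85679, Pow(-4480, -1)) = Mul(-85679, Rational(-1, 4480)) = Rational(85679, 4480)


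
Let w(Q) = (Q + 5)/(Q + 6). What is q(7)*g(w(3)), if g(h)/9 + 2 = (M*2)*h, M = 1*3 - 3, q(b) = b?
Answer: -126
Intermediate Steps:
w(Q) = (5 + Q)/(6 + Q)
M = 0 (M = 3 - 3 = 0)
g(h) = -18 (g(h) = -18 + 9*((0*2)*h) = -18 + 9*(0*h) = -18 + 9*0 = -18 + 0 = -18)
q(7)*g(w(3)) = 7*(-18) = -126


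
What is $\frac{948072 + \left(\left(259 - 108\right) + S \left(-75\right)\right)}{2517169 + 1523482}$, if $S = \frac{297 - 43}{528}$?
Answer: $\frac{83440449}{355577288} \approx 0.23466$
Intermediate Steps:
$S = \frac{127}{264}$ ($S = 254 \cdot \frac{1}{528} = \frac{127}{264} \approx 0.48106$)
$\frac{948072 + \left(\left(259 - 108\right) + S \left(-75\right)\right)}{2517169 + 1523482} = \frac{948072 + \left(\left(259 - 108\right) + \frac{127}{264} \left(-75\right)\right)}{2517169 + 1523482} = \frac{948072 + \left(\left(259 - 108\right) - \frac{3175}{88}\right)}{4040651} = \left(948072 + \left(151 - \frac{3175}{88}\right)\right) \frac{1}{4040651} = \left(948072 + \frac{10113}{88}\right) \frac{1}{4040651} = \frac{83440449}{88} \cdot \frac{1}{4040651} = \frac{83440449}{355577288}$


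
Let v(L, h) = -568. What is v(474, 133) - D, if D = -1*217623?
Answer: 217055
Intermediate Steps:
D = -217623
v(474, 133) - D = -568 - 1*(-217623) = -568 + 217623 = 217055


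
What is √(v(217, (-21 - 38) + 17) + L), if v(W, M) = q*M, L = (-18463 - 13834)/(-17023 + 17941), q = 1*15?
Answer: I*√62284974/306 ≈ 25.791*I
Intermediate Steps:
q = 15
L = -32297/918 ≈ -35.182
v(W, M) = 15*M
√(v(217, (-21 - 38) + 17) + L) = √(15*((-21 - 38) + 17) - 32297/918) = √(15*(-59 + 17) - 32297/918) = √(15*(-42) - 32297/918) = √(-630 - 32297/918) = √(-610637/918) = I*√62284974/306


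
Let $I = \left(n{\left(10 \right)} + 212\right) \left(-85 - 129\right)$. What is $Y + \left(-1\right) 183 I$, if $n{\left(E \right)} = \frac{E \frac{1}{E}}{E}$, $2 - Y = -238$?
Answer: $\frac{41532501}{5} \approx 8.3065 \cdot 10^{6}$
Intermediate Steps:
$Y = 240$ ($Y = 2 - -238 = 2 + 238 = 240$)
$n{\left(E \right)} = \frac{1}{E}$ ($n{\left(E \right)} = 1 \frac{1}{E} = \frac{1}{E}$)
$I = - \frac{226947}{5}$ ($I = \left(\frac{1}{10} + 212\right) \left(-85 - 129\right) = \left(\frac{1}{10} + 212\right) \left(-214\right) = \frac{2121}{10} \left(-214\right) = - \frac{226947}{5} \approx -45389.0$)
$Y + \left(-1\right) 183 I = 240 + \left(-1\right) 183 \left(- \frac{226947}{5}\right) = 240 - - \frac{41531301}{5} = 240 + \frac{41531301}{5} = \frac{41532501}{5}$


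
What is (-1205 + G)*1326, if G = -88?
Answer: -1714518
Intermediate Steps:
(-1205 + G)*1326 = (-1205 - 88)*1326 = -1293*1326 = -1714518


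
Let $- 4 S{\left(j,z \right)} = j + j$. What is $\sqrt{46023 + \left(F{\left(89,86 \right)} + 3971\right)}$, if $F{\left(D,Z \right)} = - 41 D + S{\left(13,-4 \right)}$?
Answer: $\frac{\sqrt{185354}}{2} \approx 215.26$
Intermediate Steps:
$S{\left(j,z \right)} = - \frac{j}{2}$ ($S{\left(j,z \right)} = - \frac{j + j}{4} = - \frac{2 j}{4} = - \frac{j}{2}$)
$F{\left(D,Z \right)} = - \frac{13}{2} - 41 D$ ($F{\left(D,Z \right)} = - 41 D - \frac{13}{2} = - \frac{13}{2} - 41 D$)
$\sqrt{46023 + \left(F{\left(89,86 \right)} + 3971\right)} = \sqrt{46023 + \left(\left(- \frac{13}{2} - 3649\right) + 3971\right)} = \sqrt{46023 + \left(- \frac{7311}{2} + 3971\right)} = \sqrt{46023 + \frac{631}{2}} = \sqrt{\frac{92677}{2}} = \frac{\sqrt{185354}}{2}$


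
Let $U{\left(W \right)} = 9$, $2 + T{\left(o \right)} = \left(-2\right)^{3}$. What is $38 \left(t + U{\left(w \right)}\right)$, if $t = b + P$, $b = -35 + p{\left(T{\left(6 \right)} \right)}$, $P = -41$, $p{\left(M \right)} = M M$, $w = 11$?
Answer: $1254$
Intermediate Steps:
$T{\left(o \right)} = -10$ ($T{\left(o \right)} = -2 + \left(-2\right)^{3} = -2 - 8 = -10$)
$p{\left(M \right)} = M^{2}$
$b = 65$ ($b = -35 + \left(-10\right)^{2} = -35 + 100 = 65$)
$t = 24$ ($t = 65 - 41 = 24$)
$38 \left(t + U{\left(w \right)}\right) = 38 \left(24 + 9\right) = 38 \cdot 33 = 1254$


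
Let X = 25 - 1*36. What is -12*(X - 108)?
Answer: 1428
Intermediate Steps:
X = -11 (X = 25 - 36 = -11)
-12*(X - 108) = -12*(-11 - 108) = -12*(-119) = 1428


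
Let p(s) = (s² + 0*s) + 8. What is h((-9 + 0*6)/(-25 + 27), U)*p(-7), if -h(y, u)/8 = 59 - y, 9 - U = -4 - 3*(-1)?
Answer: -28956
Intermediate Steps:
U = 10 (U = 9 - (-4 - 3*(-1)) = 9 - (-4 + 3) = 9 - 1*(-1) = 9 + 1 = 10)
p(s) = 8 + s² (p(s) = (s² + 0) + 8 = s² + 8 = 8 + s²)
h(y, u) = -472 + 8*y (h(y, u) = -8*(59 - y) = -472 + 8*y)
h((-9 + 0*6)/(-25 + 27), U)*p(-7) = (-472 + 8*((-9 + 0*6)/(-25 + 27)))*(8 + (-7)²) = (-472 + 8*((-9 + 0)/2))*(8 + 49) = (-472 + 8*(-9*½))*57 = (-472 + 8*(-9/2))*57 = (-472 - 36)*57 = -508*57 = -28956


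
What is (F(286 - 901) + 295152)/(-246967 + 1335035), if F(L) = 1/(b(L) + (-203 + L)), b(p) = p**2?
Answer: 111392430865/410644479676 ≈ 0.27126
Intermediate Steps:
F(L) = 1/(-203 + L + L**2) (F(L) = 1/(L**2 + (-203 + L)) = 1/(-203 + L + L**2))
(F(286 - 901) + 295152)/(-246967 + 1335035) = (1/(-203 + (286 - 901) + (286 - 901)**2) + 295152)/(-246967 + 1335035) = (1/(-203 - 615 + (-615)**2) + 295152)/1088068 = (1/(-203 - 615 + 378225) + 295152)*(1/1088068) = (1/377407 + 295152)*(1/1088068) = (111392430865/377407)*(1/1088068) = 111392430865/410644479676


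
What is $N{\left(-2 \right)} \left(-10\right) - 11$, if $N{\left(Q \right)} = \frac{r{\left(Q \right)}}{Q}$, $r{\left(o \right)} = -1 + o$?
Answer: $-26$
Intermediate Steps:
$N{\left(Q \right)} = \frac{-1 + Q}{Q}$
$N{\left(-2 \right)} \left(-10\right) - 11 = \frac{-1 - 2}{-2} \left(-10\right) - 11 = \left(- \frac{1}{2}\right) \left(-3\right) \left(-10\right) - 11 = \frac{3}{2} \left(-10\right) - 11 = -15 - 11 = -26$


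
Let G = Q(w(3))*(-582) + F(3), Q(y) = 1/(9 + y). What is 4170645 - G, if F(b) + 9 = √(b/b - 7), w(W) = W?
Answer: 8341405/2 - I*√6 ≈ 4.1707e+6 - 2.4495*I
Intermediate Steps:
F(b) = -9 + I*√6 (F(b) = -9 + √(b/b - 7) = -9 + √(1 - 7) = -9 + √(-6) = -9 + I*√6)
G = -115/2 + I*√6 (G = -582/(9 + 3) + (-9 + I*√6) = -582/12 + (-9 + I*√6) = (1/12)*(-582) + (-9 + I*√6) = -97/2 + (-9 + I*√6) = -115/2 + I*√6 ≈ -57.5 + 2.4495*I)
4170645 - G = 4170645 - (-115/2 + I*√6) = 4170645 + (115/2 - I*√6) = 8341405/2 - I*√6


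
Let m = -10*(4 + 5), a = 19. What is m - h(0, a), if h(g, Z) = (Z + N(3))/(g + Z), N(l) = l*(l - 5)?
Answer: -1723/19 ≈ -90.684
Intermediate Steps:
N(l) = l*(-5 + l)
h(g, Z) = (-6 + Z)/(Z + g) (h(g, Z) = (Z + 3*(-5 + 3))/(g + Z) = (Z + 3*(-2))/(Z + g) = (Z - 6)/(Z + g) = (-6 + Z)/(Z + g))
m = -90 (m = -10*9 = -90)
m - h(0, a) = -90 - (-6 + 19)/(19 + 0) = -90 - 13/19 = -1723/19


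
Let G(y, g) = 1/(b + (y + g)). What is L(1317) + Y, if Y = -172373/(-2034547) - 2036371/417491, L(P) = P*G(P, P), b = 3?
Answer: -3205632982493623/746627049126183 ≈ -4.2935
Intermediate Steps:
G(y, g) = 1/(3 + g + y) (G(y, g) = 1/(3 + (y + g)) = 1/(3 + (g + y)) = 1/(3 + g + y))
L(P) = P/(3 + 2*P) (L(P) = P/(3 + P + P) = P/(3 + 2*P))
Y = -4071128332794/849405061577 (Y = -172373*(-1/2034547) - 2036371*1/417491 = 172373/2034547 - 2036371/417491 = -4071128332794/849405061577 ≈ -4.7929)
L(1317) + Y = 1317/(3 + 2*1317) - 4071128332794/849405061577 = 1317/(3 + 2634) - 4071128332794/849405061577 = 1317/2637 - 4071128332794/849405061577 = 1317*(1/2637) - 4071128332794/849405061577 = 439/879 - 4071128332794/849405061577 = -3205632982493623/746627049126183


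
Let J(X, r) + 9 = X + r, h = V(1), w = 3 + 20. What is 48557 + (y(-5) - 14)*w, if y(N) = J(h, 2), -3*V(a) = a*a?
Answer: 144199/3 ≈ 48066.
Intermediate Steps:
w = 23
V(a) = -a²/3 (V(a) = -a*a/3 = -a²/3)
h = -⅓ (h = -⅓*1² = -⅓*1 = -⅓ ≈ -0.33333)
J(X, r) = -9 + X + r (J(X, r) = -9 + (X + r) = -9 + X + r)
y(N) = -22/3 (y(N) = -9 - ⅓ + 2 = -22/3)
48557 + (y(-5) - 14)*w = 48557 + (-22/3 - 14)*23 = 48557 - 64/3*23 = 48557 - 1472/3 = 144199/3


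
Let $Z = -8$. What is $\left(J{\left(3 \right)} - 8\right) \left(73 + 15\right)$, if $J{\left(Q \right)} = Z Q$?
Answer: $-2816$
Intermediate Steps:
$J{\left(Q \right)} = - 8 Q$
$\left(J{\left(3 \right)} - 8\right) \left(73 + 15\right) = \left(\left(-8\right) 3 - 8\right) \left(73 + 15\right) = \left(-24 - 8\right) 88 = \left(-32\right) 88 = -2816$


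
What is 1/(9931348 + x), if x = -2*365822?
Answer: 1/9199704 ≈ 1.0870e-7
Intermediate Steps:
x = -731644
1/(9931348 + x) = 1/(9931348 - 731644) = 1/9199704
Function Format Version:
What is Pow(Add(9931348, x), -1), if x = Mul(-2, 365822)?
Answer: Rational(1, 9199704) ≈ 1.0870e-7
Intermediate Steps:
x = -731644
Pow(Add(9931348, x), -1) = Pow(Add(9931348, -731644), -1) = Pow(9199704, -1) = Rational(1, 9199704)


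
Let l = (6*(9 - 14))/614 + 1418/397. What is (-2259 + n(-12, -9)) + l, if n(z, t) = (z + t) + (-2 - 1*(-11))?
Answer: -276357838/121879 ≈ -2267.5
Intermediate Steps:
n(z, t) = 9 + t + z (n(z, t) = (t + z) + (-2 + 11) = (t + z) + 9 = 9 + t + z)
l = 429371/121879 (l = (6*(-5))*(1/614) + 1418*(1/397) = -30*1/614 + 1418/397 = -15/307 + 1418/397 = 429371/121879 ≈ 3.5229)
(-2259 + n(-12, -9)) + l = (-2259 + (9 - 9 - 12)) + 429371/121879 = (-2259 - 12) + 429371/121879 = -2271 + 429371/121879 = -276357838/121879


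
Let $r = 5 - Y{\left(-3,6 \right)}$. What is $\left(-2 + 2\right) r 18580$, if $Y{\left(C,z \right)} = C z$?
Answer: $0$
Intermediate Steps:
$r = 23$ ($r = 5 - \left(-3\right) 6 = 5 - -18 = 5 + 18 = 23$)
$\left(-2 + 2\right) r 18580 = \left(-2 + 2\right) 23 \cdot 18580 = 0 \cdot 23 \cdot 18580 = 0 \cdot 18580 = 0$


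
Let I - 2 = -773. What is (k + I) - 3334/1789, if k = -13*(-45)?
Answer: -336088/1789 ≈ -187.86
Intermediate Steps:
I = -771 (I = 2 - 773 = -771)
k = 585
(k + I) - 3334/1789 = (585 - 771) - 3334/1789 = -186 - 3334*1/1789 = -186 - 3334/1789 = -336088/1789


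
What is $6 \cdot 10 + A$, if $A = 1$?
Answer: $61$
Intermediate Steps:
$6 \cdot 10 + A = 6 \cdot 10 + 1 = 60 + 1 = 61$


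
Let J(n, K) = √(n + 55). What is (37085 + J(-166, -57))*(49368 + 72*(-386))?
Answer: 800145960 + 21576*I*√111 ≈ 8.0015e+8 + 2.2732e+5*I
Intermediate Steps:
J(n, K) = √(55 + n)
(37085 + J(-166, -57))*(49368 + 72*(-386)) = (37085 + √(55 - 166))*(49368 + 72*(-386)) = (37085 + √(-111))*(49368 - 27792) = (37085 + I*√111)*21576 = 800145960 + 21576*I*√111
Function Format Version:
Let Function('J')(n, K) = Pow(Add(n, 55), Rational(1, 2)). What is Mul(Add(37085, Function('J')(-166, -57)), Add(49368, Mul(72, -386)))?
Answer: Add(800145960, Mul(21576, I, Pow(111, Rational(1, 2)))) ≈ Add(8.0015e+8, Mul(2.2732e+5, I))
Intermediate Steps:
Function('J')(n, K) = Pow(Add(55, n), Rational(1, 2))
Mul(Add(37085, Function('J')(-166, -57)), Add(49368, Mul(72, -386))) = Mul(Add(37085, Pow(Add(55, -166), Rational(1, 2))), Add(49368, Mul(72, -386))) = Mul(Add(37085, Pow(-111, Rational(1, 2))), Add(49368, -27792)) = Mul(Add(37085, Mul(I, Pow(111, Rational(1, 2)))), 21576) = Add(800145960, Mul(21576, I, Pow(111, Rational(1, 2))))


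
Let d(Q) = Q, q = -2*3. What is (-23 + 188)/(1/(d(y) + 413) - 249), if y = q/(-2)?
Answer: -68640/103583 ≈ -0.66266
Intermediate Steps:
q = -6
y = 3 (y = -6/(-2) = -6*(-½) = 3)
(-23 + 188)/(1/(d(y) + 413) - 249) = (-23 + 188)/(1/(3 + 413) - 249) = 165/(1/416 - 249) = 165/(-103583/416) = 165*(-416/103583) = -68640/103583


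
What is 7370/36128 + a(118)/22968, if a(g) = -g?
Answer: 10313191/51861744 ≈ 0.19886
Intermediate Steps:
7370/36128 + a(118)/22968 = 7370/36128 - 1*118/22968 = 7370*(1/36128) - 118*1/22968 = 3685/18064 - 59/11484 = 10313191/51861744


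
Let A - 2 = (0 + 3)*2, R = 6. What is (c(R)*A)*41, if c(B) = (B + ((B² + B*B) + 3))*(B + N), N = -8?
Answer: -53136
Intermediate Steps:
c(B) = (-8 + B)*(3 + B + 2*B²) (c(B) = (B + ((B² + B*B) + 3))*(B - 8) = (B + ((B² + B²) + 3))*(-8 + B) = (B + (2*B² + 3))*(-8 + B) = (B + (3 + 2*B²))*(-8 + B) = (3 + B + 2*B²)*(-8 + B) = (-8 + B)*(3 + B + 2*B²))
A = 8 (A = 2 + (0 + 3)*2 = 2 + 3*2 = 2 + 6 = 8)
(c(R)*A)*41 = ((-24 - 15*6² - 5*6 + 2*6³)*8)*41 = ((-24 - 15*36 - 30 + 2*216)*8)*41 = ((-24 - 540 - 30 + 432)*8)*41 = -162*8*41 = -1296*41 = -53136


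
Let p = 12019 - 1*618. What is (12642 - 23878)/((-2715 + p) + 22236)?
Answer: -5618/15461 ≈ -0.36337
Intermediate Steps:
p = 11401 (p = 12019 - 618 = 11401)
(12642 - 23878)/((-2715 + p) + 22236) = (12642 - 23878)/((-2715 + 11401) + 22236) = -11236/(8686 + 22236) = -11236/30922 = -11236*1/30922 = -5618/15461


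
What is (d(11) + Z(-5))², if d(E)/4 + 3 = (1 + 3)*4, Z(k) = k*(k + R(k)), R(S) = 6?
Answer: 2209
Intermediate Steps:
Z(k) = k*(6 + k) (Z(k) = k*(k + 6) = k*(6 + k))
d(E) = 52 (d(E) = -12 + 4*((1 + 3)*4) = -12 + 4*(4*4) = -12 + 4*16 = -12 + 64 = 52)
(d(11) + Z(-5))² = (52 - 5*(6 - 5))² = (52 - 5*1)² = (52 - 5)² = 47² = 2209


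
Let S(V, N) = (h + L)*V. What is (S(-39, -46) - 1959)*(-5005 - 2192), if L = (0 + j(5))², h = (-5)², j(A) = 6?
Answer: 31220586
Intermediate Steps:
h = 25
L = 36 (L = (0 + 6)² = 6² = 36)
S(V, N) = 61*V (S(V, N) = (25 + 36)*V = 61*V)
(S(-39, -46) - 1959)*(-5005 - 2192) = (61*(-39) - 1959)*(-5005 - 2192) = (-2379 - 1959)*(-7197) = -4338*(-7197) = 31220586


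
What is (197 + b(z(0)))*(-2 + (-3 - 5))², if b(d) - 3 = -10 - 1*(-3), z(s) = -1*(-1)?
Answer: 19300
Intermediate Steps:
z(s) = 1
b(d) = -4 (b(d) = 3 + (-10 - 1*(-3)) = 3 + (-10 + 3) = 3 - 7 = -4)
(197 + b(z(0)))*(-2 + (-3 - 5))² = (197 - 4)*(-2 + (-3 - 5))² = 193*(-2 - 8)² = 193*(-10)² = 193*100 = 19300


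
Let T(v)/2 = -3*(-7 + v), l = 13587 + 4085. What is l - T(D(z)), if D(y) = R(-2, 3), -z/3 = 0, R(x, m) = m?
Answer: 17648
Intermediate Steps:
z = 0 (z = -3*0 = 0)
D(y) = 3
l = 17672
T(v) = 42 - 6*v (T(v) = 2*(-3*(-7 + v)) = 2*(21 - 3*v) = 42 - 6*v)
l - T(D(z)) = 17672 - (42 - 6*3) = 17672 - (42 - 18) = 17672 - 1*24 = 17672 - 24 = 17648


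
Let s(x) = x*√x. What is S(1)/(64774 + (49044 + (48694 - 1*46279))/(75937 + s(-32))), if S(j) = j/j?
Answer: 124506878473507/8064892918328380059 - 2195584*I*√2/8064892918328380059 ≈ 1.5438e-5 - 3.85e-13*I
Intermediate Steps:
s(x) = x^(3/2)
S(j) = 1
S(1)/(64774 + (49044 + (48694 - 1*46279))/(75937 + s(-32))) = 1/(64774 + (49044 + (48694 - 1*46279))/(75937 + (-32)^(3/2))) = 1/(64774 + (49044 + (48694 - 46279))/(75937 - 128*I*√2)) = 1/(64774 + (49044 + 2415)/(75937 - 128*I*√2)) = 1/(64774 + 51459/(75937 - 128*I*√2))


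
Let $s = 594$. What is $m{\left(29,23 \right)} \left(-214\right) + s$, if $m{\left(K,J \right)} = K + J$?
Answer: $-10534$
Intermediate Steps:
$m{\left(K,J \right)} = J + K$
$m{\left(29,23 \right)} \left(-214\right) + s = \left(23 + 29\right) \left(-214\right) + 594 = 52 \left(-214\right) + 594 = -11128 + 594 = -10534$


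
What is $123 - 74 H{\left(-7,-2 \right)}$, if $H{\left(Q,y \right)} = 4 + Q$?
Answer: $345$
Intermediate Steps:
$123 - 74 H{\left(-7,-2 \right)} = 123 - 74 \left(4 - 7\right) = 123 - -222 = 123 + 222 = 345$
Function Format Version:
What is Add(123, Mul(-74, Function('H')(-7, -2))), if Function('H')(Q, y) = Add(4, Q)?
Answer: 345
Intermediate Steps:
Add(123, Mul(-74, Function('H')(-7, -2))) = Add(123, Mul(-74, Add(4, -7))) = Add(123, Mul(-74, -3)) = Add(123, 222) = 345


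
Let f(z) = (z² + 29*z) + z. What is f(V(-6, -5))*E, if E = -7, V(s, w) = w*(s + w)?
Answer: -32725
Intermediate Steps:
f(z) = z² + 30*z
f(V(-6, -5))*E = ((-5*(-6 - 5))*(30 - 5*(-6 - 5)))*(-7) = ((-5*(-11))*(30 - 5*(-11)))*(-7) = (55*(30 + 55))*(-7) = (55*85)*(-7) = 4675*(-7) = -32725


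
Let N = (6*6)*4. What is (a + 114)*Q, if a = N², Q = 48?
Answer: 1000800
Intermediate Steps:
N = 144 (N = 36*4 = 144)
a = 20736 (a = 144² = 20736)
(a + 114)*Q = (20736 + 114)*48 = 20850*48 = 1000800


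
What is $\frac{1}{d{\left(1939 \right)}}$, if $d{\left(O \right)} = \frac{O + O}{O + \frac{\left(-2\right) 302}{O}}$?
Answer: $\frac{3759117}{7519442} \approx 0.49992$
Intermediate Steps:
$d{\left(O \right)} = \frac{2 O}{O - \frac{604}{O}}$
$\frac{1}{d{\left(1939 \right)}} = \frac{1}{2 \cdot 1939^{2} \frac{1}{-604 + 1939^{2}}} = \frac{1}{2 \cdot 3759721 \frac{1}{-604 + 3759721}} = \frac{1}{2 \cdot 3759721 \cdot \frac{1}{3759117}} = \frac{1}{\frac{7519442}{3759117}} = \frac{3759117}{7519442}$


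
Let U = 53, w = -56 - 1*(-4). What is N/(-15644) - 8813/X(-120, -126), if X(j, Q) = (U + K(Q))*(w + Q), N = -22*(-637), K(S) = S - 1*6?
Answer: -41866930/27498241 ≈ -1.5225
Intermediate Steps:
w = -52 (w = -56 + 4 = -52)
K(S) = -6 + S (K(S) = S - 6 = -6 + S)
N = 14014
X(j, Q) = (-52 + Q)*(47 + Q) (X(j, Q) = (53 + (-6 + Q))*(-52 + Q) = (47 + Q)*(-52 + Q) = (-52 + Q)*(47 + Q))
N/(-15644) - 8813/X(-120, -126) = 14014/(-15644) - 8813/(-2444 - 126 - 126*(-6 - 126)) = 14014*(-1/15644) - 8813/(-2444 - 126 - 126*(-132)) = -7007/7822 - 8813/(-2444 - 126 + 16632) = -7007/7822 - 8813/14062 = -41866930/27498241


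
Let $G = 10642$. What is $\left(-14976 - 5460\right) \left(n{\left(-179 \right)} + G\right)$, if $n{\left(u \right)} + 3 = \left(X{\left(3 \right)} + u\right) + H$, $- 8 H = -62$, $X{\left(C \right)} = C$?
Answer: $-213980247$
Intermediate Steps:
$H = \frac{31}{4}$ ($H = \left(- \frac{1}{8}\right) \left(-62\right) = \frac{31}{4} \approx 7.75$)
$n{\left(u \right)} = \frac{31}{4} + u$ ($n{\left(u \right)} = -3 + \left(\left(3 + u\right) + \frac{31}{4}\right) = -3 + \left(\frac{43}{4} + u\right) = \frac{31}{4} + u$)
$\left(-14976 - 5460\right) \left(n{\left(-179 \right)} + G\right) = \left(-14976 - 5460\right) \left(\left(\frac{31}{4} - 179\right) + 10642\right) = - 20436 \left(- \frac{685}{4} + 10642\right) = \left(-20436\right) \frac{41883}{4} = -213980247$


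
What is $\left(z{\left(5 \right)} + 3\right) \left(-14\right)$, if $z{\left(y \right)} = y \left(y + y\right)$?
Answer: $-742$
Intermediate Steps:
$z{\left(y \right)} = 2 y^{2}$ ($z{\left(y \right)} = y 2 y = 2 y^{2}$)
$\left(z{\left(5 \right)} + 3\right) \left(-14\right) = \left(2 \cdot 5^{2} + 3\right) \left(-14\right) = \left(2 \cdot 25 + 3\right) \left(-14\right) = \left(50 + 3\right) \left(-14\right) = 53 \left(-14\right) = -742$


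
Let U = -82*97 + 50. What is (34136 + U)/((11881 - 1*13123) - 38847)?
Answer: -8744/13363 ≈ -0.65434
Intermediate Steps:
U = -7904 (U = -7954 + 50 = -7904)
(34136 + U)/((11881 - 1*13123) - 38847) = (34136 - 7904)/((11881 - 1*13123) - 38847) = 26232/((11881 - 13123) - 38847) = 26232/(-1242 - 38847) = 26232/(-40089) = 26232*(-1/40089) = -8744/13363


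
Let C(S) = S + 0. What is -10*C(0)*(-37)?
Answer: 0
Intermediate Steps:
C(S) = S
-10*C(0)*(-37) = -10*0*(-37) = 0*(-37) = 0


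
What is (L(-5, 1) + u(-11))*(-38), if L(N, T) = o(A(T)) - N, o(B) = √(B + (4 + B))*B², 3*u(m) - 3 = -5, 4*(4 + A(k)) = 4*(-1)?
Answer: -494/3 - 950*I*√6 ≈ -164.67 - 2327.0*I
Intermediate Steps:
A(k) = -5 (A(k) = -4 + (4*(-1))/4 = -4 + (¼)*(-4) = -4 - 1 = -5)
u(m) = -⅔ (u(m) = 1 + (⅓)*(-5) = 1 - 5/3 = -⅔)
o(B) = B²*√(4 + 2*B) (o(B) = √(4 + 2*B)*B² = B²*√(4 + 2*B))
L(N, T) = -N + 25*I*√6 (L(N, T) = (-5)²*√(4 + 2*(-5)) - N = 25*√(4 - 10) - N = 25*√(-6) - N = 25*(I*√6) - N = 25*I*√6 - N = -N + 25*I*√6)
(L(-5, 1) + u(-11))*(-38) = ((-1*(-5) + 25*I*√6) - ⅔)*(-38) = ((5 + 25*I*√6) - ⅔)*(-38) = (13/3 + 25*I*√6)*(-38) = -494/3 - 950*I*√6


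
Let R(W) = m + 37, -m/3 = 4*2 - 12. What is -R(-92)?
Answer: -49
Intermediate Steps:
m = 12 (m = -3*(4*2 - 12) = -3*(8 - 12) = -3*(-4) = 12)
R(W) = 49 (R(W) = 12 + 37 = 49)
-R(-92) = -1*49 = -49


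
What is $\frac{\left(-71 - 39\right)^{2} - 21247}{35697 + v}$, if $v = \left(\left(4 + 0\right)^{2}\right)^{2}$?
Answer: $- \frac{9147}{35953} \approx -0.25442$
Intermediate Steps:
$v = 256$ ($v = \left(4^{2}\right)^{2} = 16^{2} = 256$)
$\frac{\left(-71 - 39\right)^{2} - 21247}{35697 + v} = \frac{\left(-71 - 39\right)^{2} - 21247}{35697 + 256} = \frac{\left(-110\right)^{2} - 21247}{35953} = \left(12100 - 21247\right) \frac{1}{35953} = \left(-9147\right) \frac{1}{35953} = - \frac{9147}{35953}$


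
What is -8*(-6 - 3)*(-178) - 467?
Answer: -13283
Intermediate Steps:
-8*(-6 - 3)*(-178) - 467 = -8*(-9)*(-178) - 467 = 72*(-178) - 467 = -12816 - 467 = -13283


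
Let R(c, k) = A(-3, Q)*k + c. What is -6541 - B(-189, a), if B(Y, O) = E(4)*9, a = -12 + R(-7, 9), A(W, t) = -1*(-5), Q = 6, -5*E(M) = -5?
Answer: -6550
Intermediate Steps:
E(M) = 1 (E(M) = -⅕*(-5) = 1)
A(W, t) = 5
R(c, k) = c + 5*k (R(c, k) = 5*k + c = c + 5*k)
a = 26 (a = -12 + (-7 + 5*9) = -12 + (-7 + 45) = -12 + 38 = 26)
B(Y, O) = 9 (B(Y, O) = 1*9 = 9)
-6541 - B(-189, a) = -6541 - 1*9 = -6541 - 9 = -6550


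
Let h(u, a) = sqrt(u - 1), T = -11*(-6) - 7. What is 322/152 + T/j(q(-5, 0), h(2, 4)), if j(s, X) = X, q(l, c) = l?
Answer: 4645/76 ≈ 61.118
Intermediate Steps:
T = 59 (T = 66 - 7 = 59)
h(u, a) = sqrt(-1 + u)
322/152 + T/j(q(-5, 0), h(2, 4)) = 322/152 + 59/(sqrt(-1 + 2)) = 322*(1/152) + 59/(sqrt(1)) = 161/76 + 59/1 = 161/76 + 59*1 = 161/76 + 59 = 4645/76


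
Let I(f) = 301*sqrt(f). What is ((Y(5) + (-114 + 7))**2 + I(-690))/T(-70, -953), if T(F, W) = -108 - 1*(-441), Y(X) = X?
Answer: 1156/37 + 301*I*sqrt(690)/333 ≈ 31.243 + 23.744*I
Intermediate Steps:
T(F, W) = 333 (T(F, W) = -108 + 441 = 333)
((Y(5) + (-114 + 7))**2 + I(-690))/T(-70, -953) = ((5 + (-114 + 7))**2 + 301*sqrt(-690))/333 = ((5 - 107)**2 + 301*(I*sqrt(690)))*(1/333) = ((-102)**2 + 301*I*sqrt(690))*(1/333) = (10404 + 301*I*sqrt(690))*(1/333) = 1156/37 + 301*I*sqrt(690)/333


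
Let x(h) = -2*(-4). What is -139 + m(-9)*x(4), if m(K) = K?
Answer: -211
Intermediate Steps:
x(h) = 8
-139 + m(-9)*x(4) = -139 - 9*8 = -139 - 72 = -211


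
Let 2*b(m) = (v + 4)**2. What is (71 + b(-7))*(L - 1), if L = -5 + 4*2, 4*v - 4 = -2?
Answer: 649/4 ≈ 162.25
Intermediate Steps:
v = 1/2 (v = 1 + (1/4)*(-2) = 1 - 1/2 = 1/2 ≈ 0.50000)
b(m) = 81/8 (b(m) = (1/2 + 4)**2/2 = (9/2)**2/2 = (1/2)*(81/4) = 81/8)
L = 3 (L = -5 + 8 = 3)
(71 + b(-7))*(L - 1) = (71 + 81/8)*(3 - 1) = (649/8)*2 = 649/4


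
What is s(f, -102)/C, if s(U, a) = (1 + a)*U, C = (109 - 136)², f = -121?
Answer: 12221/729 ≈ 16.764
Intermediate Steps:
C = 729 (C = (-27)² = 729)
s(U, a) = U*(1 + a)
s(f, -102)/C = -121*(1 - 102)/729 = -121*(-101)*(1/729) = 12221*(1/729) = 12221/729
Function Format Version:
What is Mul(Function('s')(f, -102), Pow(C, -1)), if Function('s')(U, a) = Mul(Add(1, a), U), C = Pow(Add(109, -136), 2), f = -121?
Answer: Rational(12221, 729) ≈ 16.764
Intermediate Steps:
C = 729 (C = Pow(-27, 2) = 729)
Function('s')(U, a) = Mul(U, Add(1, a))
Mul(Function('s')(f, -102), Pow(C, -1)) = Mul(Mul(-121, Add(1, -102)), Pow(729, -1)) = Mul(Mul(-121, -101), Rational(1, 729)) = Mul(12221, Rational(1, 729)) = Rational(12221, 729)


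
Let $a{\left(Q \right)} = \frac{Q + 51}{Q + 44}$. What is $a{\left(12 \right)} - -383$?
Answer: $\frac{3073}{8} \approx 384.13$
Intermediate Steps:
$a{\left(Q \right)} = \frac{51 + Q}{44 + Q}$
$a{\left(12 \right)} - -383 = \frac{51 + 12}{44 + 12} - -383 = \frac{1}{56} \cdot 63 + 383 = \frac{9}{8} + 383 = \frac{3073}{8}$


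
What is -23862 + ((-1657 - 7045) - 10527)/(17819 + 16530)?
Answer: -117093581/4907 ≈ -23863.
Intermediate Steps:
-23862 + ((-1657 - 7045) - 10527)/(17819 + 16530) = -23862 + (-8702 - 10527)/34349 = -23862 - 19229*1/34349 = -23862 - 2747/4907 = -117093581/4907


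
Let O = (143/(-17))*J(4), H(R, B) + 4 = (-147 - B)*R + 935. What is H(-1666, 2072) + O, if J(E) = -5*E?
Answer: 62865205/17 ≈ 3.6980e+6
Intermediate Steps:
H(R, B) = 931 + R*(-147 - B) (H(R, B) = -4 + ((-147 - B)*R + 935) = -4 + (R*(-147 - B) + 935) = -4 + (935 + R*(-147 - B)) = 931 + R*(-147 - B))
O = 2860/17 (O = (143/(-17))*(-5*4) = -1/17*143*(-20) = -143/17*(-20) = 2860/17 ≈ 168.24)
H(-1666, 2072) + O = (931 - 147*(-1666) - 1*2072*(-1666)) + 2860/17 = (931 + 244902 + 3451952) + 2860/17 = 3697785 + 2860/17 = 62865205/17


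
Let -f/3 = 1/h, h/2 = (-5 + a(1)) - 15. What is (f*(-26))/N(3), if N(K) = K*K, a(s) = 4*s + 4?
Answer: -13/36 ≈ -0.36111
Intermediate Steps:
a(s) = 4 + 4*s
N(K) = K²
h = -24 (h = 2*((-5 + (4 + 4*1)) - 15) = 2*((-5 + (4 + 4)) - 15) = 2*((-5 + 8) - 15) = 2*(3 - 15) = 2*(-12) = -24)
f = ⅛ (f = -3/(-24) = -3*(-1/24) = ⅛ ≈ 0.12500)
(f*(-26))/N(3) = ((⅛)*(-26))/(3²) = -13/4/9 = -13/4*⅑ = -13/36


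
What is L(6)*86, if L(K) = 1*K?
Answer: 516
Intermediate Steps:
L(K) = K
L(6)*86 = 6*86 = 516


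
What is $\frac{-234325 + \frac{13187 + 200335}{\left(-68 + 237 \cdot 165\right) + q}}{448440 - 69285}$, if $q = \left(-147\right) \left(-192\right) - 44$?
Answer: $- \frac{15750410003}{25485661635} \approx -0.61801$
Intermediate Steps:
$q = 28180$ ($q = 28224 - 44 = 28180$)
$\frac{-234325 + \frac{13187 + 200335}{\left(-68 + 237 \cdot 165\right) + q}}{448440 - 69285} = \frac{-234325 + \frac{13187 + 200335}{\left(-68 + 237 \cdot 165\right) + 28180}}{448440 - 69285} = \frac{-234325 + \frac{213522}{\left(-68 + 39105\right) + 28180}}{379155} = \left(-234325 + \frac{213522}{39037 + 28180}\right) \frac{1}{379155} = \left(-234325 + \frac{213522}{67217}\right) \frac{1}{379155} = \left(- \frac{15750410003}{67217}\right) \frac{1}{379155} = - \frac{15750410003}{25485661635}$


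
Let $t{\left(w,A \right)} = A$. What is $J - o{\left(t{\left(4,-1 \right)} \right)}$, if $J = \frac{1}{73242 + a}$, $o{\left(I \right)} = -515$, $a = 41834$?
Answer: $\frac{59264141}{115076} \approx 515.0$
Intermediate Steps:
$J = \frac{1}{115076}$ ($J = \frac{1}{73242 + 41834} = \frac{1}{115076} \approx 8.6899 \cdot 10^{-6}$)
$J - o{\left(t{\left(4,-1 \right)} \right)} = \frac{1}{115076} - -515 = \frac{1}{115076} + 515 = \frac{59264141}{115076}$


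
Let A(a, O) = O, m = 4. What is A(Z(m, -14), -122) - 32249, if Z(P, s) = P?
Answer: -32371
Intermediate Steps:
A(Z(m, -14), -122) - 32249 = -122 - 32249 = -32371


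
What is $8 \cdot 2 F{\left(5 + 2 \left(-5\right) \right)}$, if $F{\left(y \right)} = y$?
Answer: $-80$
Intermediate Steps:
$8 \cdot 2 F{\left(5 + 2 \left(-5\right) \right)} = 8 \cdot 2 \left(5 + 2 \left(-5\right)\right) = 16 \left(5 - 10\right) = 16 \left(-5\right) = -80$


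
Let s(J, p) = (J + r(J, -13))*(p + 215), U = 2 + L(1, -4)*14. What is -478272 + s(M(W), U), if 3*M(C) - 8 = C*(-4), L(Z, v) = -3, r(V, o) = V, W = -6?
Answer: -1423616/3 ≈ -4.7454e+5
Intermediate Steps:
M(C) = 8/3 - 4*C/3 (M(C) = 8/3 + (C*(-4))/3 = 8/3 + (-4*C)/3 = 8/3 - 4*C/3)
U = -40 (U = 2 - 3*14 = 2 - 42 = -40)
s(J, p) = 2*J*(215 + p) (s(J, p) = (J + J)*(p + 215) = (2*J)*(215 + p) = 2*J*(215 + p))
-478272 + s(M(W), U) = -478272 + 2*(8/3 - 4/3*(-6))*(215 - 40) = -478272 + 2*(8/3 + 8)*175 = -478272 + 2*(32/3)*175 = -478272 + 11200/3 = -1423616/3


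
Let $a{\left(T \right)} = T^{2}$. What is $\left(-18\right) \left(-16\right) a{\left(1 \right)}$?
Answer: $288$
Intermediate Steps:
$\left(-18\right) \left(-16\right) a{\left(1 \right)} = \left(-18\right) \left(-16\right) 1^{2} = 288 \cdot 1 = 288$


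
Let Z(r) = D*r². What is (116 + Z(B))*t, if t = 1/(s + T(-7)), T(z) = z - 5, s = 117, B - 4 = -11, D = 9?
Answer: 557/105 ≈ 5.3048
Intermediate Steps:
B = -7 (B = 4 - 11 = -7)
T(z) = -5 + z
Z(r) = 9*r²
t = 1/105 (t = 1/(117 + (-5 - 7)) = 1/(117 - 12) = 1/105 ≈ 0.0095238)
(116 + Z(B))*t = (116 + 9*(-7)²)*(1/105) = (116 + 9*49)*(1/105) = (116 + 441)*(1/105) = 557*(1/105) = 557/105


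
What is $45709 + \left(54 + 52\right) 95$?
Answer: $55779$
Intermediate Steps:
$45709 + \left(54 + 52\right) 95 = 45709 + 106 \cdot 95 = 45709 + 10070 = 55779$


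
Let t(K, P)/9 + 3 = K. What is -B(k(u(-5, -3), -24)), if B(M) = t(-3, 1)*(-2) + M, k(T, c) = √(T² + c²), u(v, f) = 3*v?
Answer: -108 - 3*√89 ≈ -136.30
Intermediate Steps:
t(K, P) = -27 + 9*K
B(M) = 108 + M (B(M) = (-27 + 9*(-3))*(-2) + M = (-27 - 27)*(-2) + M = -54*(-2) + M = 108 + M)
-B(k(u(-5, -3), -24)) = -(108 + √((3*(-5))² + (-24)²)) = -(108 + √((-15)² + 576)) = -(108 + √(225 + 576)) = -(108 + √801) = -(108 + 3*√89) = -108 - 3*√89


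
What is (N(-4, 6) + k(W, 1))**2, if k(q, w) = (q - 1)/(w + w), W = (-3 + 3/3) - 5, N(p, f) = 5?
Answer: 1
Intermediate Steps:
W = -7 (W = (-3 + 3*(1/3)) - 5 = (-3 + 1) - 5 = -2 - 5 = -7)
k(q, w) = (-1 + q)/(2*w) (k(q, w) = (-1 + q)/((2*w)) = (-1 + q)*(1/(2*w)) = (-1 + q)/(2*w))
(N(-4, 6) + k(W, 1))**2 = (5 + (1/2)*(-1 - 7)/1)**2 = (5 + (1/2)*1*(-8))**2 = (5 - 4)**2 = 1**2 = 1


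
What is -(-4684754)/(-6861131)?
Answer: -4684754/6861131 ≈ -0.68280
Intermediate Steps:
-(-4684754)/(-6861131) = -(-4684754)*(-1)/6861131 = -1*4684754/6861131 = -4684754/6861131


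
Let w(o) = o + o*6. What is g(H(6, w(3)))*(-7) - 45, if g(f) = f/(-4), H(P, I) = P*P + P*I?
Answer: 477/2 ≈ 238.50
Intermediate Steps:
w(o) = 7*o (w(o) = o + 6*o = 7*o)
H(P, I) = P² + I*P
g(f) = -f/4 (g(f) = f*(-¼) = -f/4)
g(H(6, w(3)))*(-7) - 45 = -3*(7*3 + 6)/2*(-7) - 45 = -3*(21 + 6)/2*(-7) - 45 = -3*27/2*(-7) - 45 = -¼*162*(-7) - 45 = -81/2*(-7) - 45 = 567/2 - 45 = 477/2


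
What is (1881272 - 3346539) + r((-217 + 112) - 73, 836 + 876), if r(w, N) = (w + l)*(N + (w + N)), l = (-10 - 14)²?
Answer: -173359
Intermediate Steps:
l = 576 (l = (-24)² = 576)
r(w, N) = (576 + w)*(w + 2*N) (r(w, N) = (w + 576)*(N + (w + N)) = (576 + w)*(N + (N + w)) = (576 + w)*(w + 2*N))
(1881272 - 3346539) + r((-217 + 112) - 73, 836 + 876) = (1881272 - 3346539) + (((-217 + 112) - 73)² + 576*((-217 + 112) - 73) + 1152*(836 + 876) + 2*(836 + 876)*((-217 + 112) - 73)) = -1465267 + ((-105 - 73)² + 576*(-105 - 73) + 1152*1712 + 2*1712*(-105 - 73)) = -1465267 + ((-178)² + 576*(-178) + 1972224 + 2*1712*(-178)) = -1465267 + (31684 - 102528 + 1972224 - 609472) = -1465267 + 1291908 = -173359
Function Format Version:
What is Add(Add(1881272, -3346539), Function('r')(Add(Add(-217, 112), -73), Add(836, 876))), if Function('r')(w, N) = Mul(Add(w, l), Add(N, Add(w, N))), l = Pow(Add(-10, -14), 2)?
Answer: -173359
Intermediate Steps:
l = 576 (l = Pow(-24, 2) = 576)
Function('r')(w, N) = Mul(Add(576, w), Add(w, Mul(2, N))) (Function('r')(w, N) = Mul(Add(w, 576), Add(N, Add(w, N))) = Mul(Add(576, w), Add(N, Add(N, w))) = Mul(Add(576, w), Add(w, Mul(2, N))))
Add(Add(1881272, -3346539), Function('r')(Add(Add(-217, 112), -73), Add(836, 876))) = Add(Add(1881272, -3346539), Add(Pow(Add(Add(-217, 112), -73), 2), Mul(576, Add(Add(-217, 112), -73)), Mul(1152, Add(836, 876)), Mul(2, Add(836, 876), Add(Add(-217, 112), -73)))) = Add(-1465267, Add(Pow(Add(-105, -73), 2), Mul(576, Add(-105, -73)), Mul(1152, 1712), Mul(2, 1712, Add(-105, -73)))) = Add(-1465267, Add(Pow(-178, 2), Mul(576, -178), 1972224, Mul(2, 1712, -178))) = Add(-1465267, Add(31684, -102528, 1972224, -609472)) = Add(-1465267, 1291908) = -173359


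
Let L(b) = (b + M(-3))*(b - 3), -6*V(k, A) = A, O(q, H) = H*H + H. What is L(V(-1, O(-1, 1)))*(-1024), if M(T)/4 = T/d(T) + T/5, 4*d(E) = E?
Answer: 407552/9 ≈ 45284.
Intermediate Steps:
O(q, H) = H + H² (O(q, H) = H² + H = H + H²)
V(k, A) = -A/6
d(E) = E/4
M(T) = 16 + 4*T/5 (M(T) = 4*(T/((T/4)) + T/5) = 4*(T*(4/T) + T*(⅕)) = 4*(4 + T/5) = 16 + 4*T/5)
L(b) = (-3 + b)*(68/5 + b) (L(b) = (b + (16 + (⅘)*(-3)))*(b - 3) = (b + (16 - 12/5))*(-3 + b) = (b + 68/5)*(-3 + b) = (68/5 + b)*(-3 + b) = (-3 + b)*(68/5 + b))
L(V(-1, O(-1, 1)))*(-1024) = (-204/5 + (-(1 + 1)/6)² + 53*(-(1 + 1)/6)/5)*(-1024) = (-204/5 + (-2/6)² + 53*(-2/6)/5)*(-1024) = (-204/5 + (-⅙*2)² + 53*(-⅙*2)/5)*(-1024) = (-204/5 + (-⅓)² + (53/5)*(-⅓))*(-1024) = (-204/5 + ⅑ - 53/15)*(-1024) = -398/9*(-1024) = 407552/9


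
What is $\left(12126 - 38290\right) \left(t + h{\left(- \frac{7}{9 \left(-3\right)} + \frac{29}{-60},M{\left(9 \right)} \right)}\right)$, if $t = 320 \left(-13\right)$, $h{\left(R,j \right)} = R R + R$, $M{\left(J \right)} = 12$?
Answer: $\frac{7934930918159}{72900} \approx 1.0885 \cdot 10^{8}$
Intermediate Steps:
$h{\left(R,j \right)} = R + R^{2}$ ($h{\left(R,j \right)} = R^{2} + R = R + R^{2}$)
$t = -4160$
$\left(12126 - 38290\right) \left(t + h{\left(- \frac{7}{9 \left(-3\right)} + \frac{29}{-60},M{\left(9 \right)} \right)}\right) = \left(12126 - 38290\right) \left(-4160 + \left(- \frac{7}{9 \left(-3\right)} + \frac{29}{-60}\right) \left(1 + \left(- \frac{7}{9 \left(-3\right)} + \frac{29}{-60}\right)\right)\right) = - 26164 \left(-4160 + \left(- \frac{7}{-27} + 29 \left(- \frac{1}{60}\right)\right) \left(1 - \left(\frac{29}{60} + \frac{7}{-27}\right)\right)\right) = - 26164 \left(-4160 + \left(\left(-7\right) \left(- \frac{1}{27}\right) - \frac{29}{60}\right) \left(1 - \frac{121}{540}\right)\right) = - 26164 \left(-4160 + \left(\frac{7}{27} - \frac{29}{60}\right) \left(1 + \left(\frac{7}{27} - \frac{29}{60}\right)\right)\right) = - 26164 \left(-4160 - \frac{121 \left(1 - \frac{121}{540}\right)}{540}\right) = - 26164 \left(-4160 - \frac{50699}{291600}\right) = \left(-26164\right) \left(- \frac{1213106699}{291600}\right) = \frac{7934930918159}{72900}$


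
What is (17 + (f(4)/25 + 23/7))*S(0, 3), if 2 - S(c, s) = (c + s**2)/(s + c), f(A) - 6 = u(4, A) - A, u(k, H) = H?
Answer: -3592/175 ≈ -20.526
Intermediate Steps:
f(A) = 6 (f(A) = 6 + (A - A) = 6 + 0 = 6)
S(c, s) = 2 - (c + s**2)/(c + s) (S(c, s) = 2 - (c + s**2)/(s + c) = 2 - (c + s**2)/(c + s))
(17 + (f(4)/25 + 23/7))*S(0, 3) = (17 + (6/25 + 23/7))*((0 - 1*3**2 + 2*3)/(0 + 3)) = (17 + (6*(1/25) + 23*(1/7)))*((0 - 1*9 + 6)/3) = (17 + (6/25 + 23/7))*((0 - 9 + 6)/3) = (17 + 617/175)*((1/3)*(-3)) = (3592/175)*(-1) = -3592/175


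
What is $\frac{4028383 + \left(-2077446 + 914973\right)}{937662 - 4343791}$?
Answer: $- \frac{2865910}{3406129} \approx -0.8414$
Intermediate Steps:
$\frac{4028383 + \left(-2077446 + 914973\right)}{937662 - 4343791} = \frac{4028383 - 1162473}{-3406129} = 2865910 \left(- \frac{1}{3406129}\right) = - \frac{2865910}{3406129}$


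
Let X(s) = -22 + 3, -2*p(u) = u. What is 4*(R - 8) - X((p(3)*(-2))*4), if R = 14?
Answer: 43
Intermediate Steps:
p(u) = -u/2
X(s) = -19
4*(R - 8) - X((p(3)*(-2))*4) = 4*(14 - 8) - 1*(-19) = 4*6 + 19 = 24 + 19 = 43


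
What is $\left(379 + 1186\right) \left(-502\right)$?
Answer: $-785630$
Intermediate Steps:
$\left(379 + 1186\right) \left(-502\right) = 1565 \left(-502\right) = -785630$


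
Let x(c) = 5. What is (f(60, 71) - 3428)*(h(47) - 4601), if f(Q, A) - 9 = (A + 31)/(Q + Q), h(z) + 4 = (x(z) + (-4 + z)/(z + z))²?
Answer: 2763684407793/176720 ≈ 1.5639e+7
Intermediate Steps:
h(z) = -4 + (5 + (-4 + z)/(2*z))² (h(z) = -4 + (5 + (-4 + z)/(z + z))² = -4 + (5 + (-4 + z)/((2*z)))² = -4 + (5 + (-4 + z)*(1/(2*z)))² = -4 + (5 + (-4 + z)/(2*z))²)
f(Q, A) = 9 + (31 + A)/(2*Q) (f(Q, A) = 9 + (A + 31)/(Q + Q) = 9 + (31 + A)/((2*Q)) = 9 + (31 + A)*(1/(2*Q)) = 9 + (31 + A)/(2*Q))
(f(60, 71) - 3428)*(h(47) - 4601) = ((½)*(31 + 71 + 18*60)/60 - 3428)*((105/4 - 22/47 + 4/47²) - 4601) = ((½)*(1/60)*(31 + 71 + 1080) - 3428)*((105/4 - 22*1/47 + 4*(1/2209)) - 4601) = ((½)*(1/60)*1182 - 3428)*((105/4 - 22/47 + 4/2209) - 4601) = (197/20 - 3428)*(227825/8836 - 4601) = -68363/20*(-40426611/8836) = 2763684407793/176720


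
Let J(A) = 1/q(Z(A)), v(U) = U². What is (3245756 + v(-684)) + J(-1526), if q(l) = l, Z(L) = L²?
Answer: 8647799137713/2328676 ≈ 3.7136e+6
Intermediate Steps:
J(A) = A⁻² (J(A) = 1/(A²) = A⁻²)
(3245756 + v(-684)) + J(-1526) = (3245756 + (-684)²) + (-1526)⁻² = (3245756 + 467856) + 1/2328676 = 3713612 + 1/2328676 = 8647799137713/2328676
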